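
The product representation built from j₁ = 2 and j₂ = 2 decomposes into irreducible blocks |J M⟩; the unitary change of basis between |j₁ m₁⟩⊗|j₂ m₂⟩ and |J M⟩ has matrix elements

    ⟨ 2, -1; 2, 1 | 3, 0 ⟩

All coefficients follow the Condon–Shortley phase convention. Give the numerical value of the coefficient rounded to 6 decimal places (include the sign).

-0.632456

triangle: 1!*3!*3!/8! = 36/40320
(j±m)!: 1!*3!*3!*1!*3!*3! = 1296
prefactor² = (2J+1)*Δ*N² = 81/10
  k=0: +1/(0!*1!*3!*3!*0!*0!) = 1/36
  k=1: −1/(1!*0!*2!*2!*1!*1!) = -1/4
Σ = -2/9  ⇒  CG² = 81/10*(-2/9)² = 2/5
CG = −√(2/5) = -0.632456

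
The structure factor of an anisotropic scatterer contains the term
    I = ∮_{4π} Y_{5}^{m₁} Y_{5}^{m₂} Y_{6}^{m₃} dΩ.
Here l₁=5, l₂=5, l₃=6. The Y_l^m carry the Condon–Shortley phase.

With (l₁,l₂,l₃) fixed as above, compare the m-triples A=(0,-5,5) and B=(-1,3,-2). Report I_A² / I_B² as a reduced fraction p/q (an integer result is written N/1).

45/22

Same 5,5,6: normalisation and zero-m 3j drop out of the ratio.
A: Δ: 4! 6! 6! / 17! → 1/28588560; sum: t=0:+1/2073600 = 1/2073600; 3j²(5 5 6; 0 -5 5) = Δ·Π!·Σ² = 15/884  (sign -1)
B: Δ: 4! 6! 6! / 17! → 1/28588560; sum: t=2:+1/138240 t=3:−1/25920 t=4:+1/55296 = -11/829440; 3j²(5 5 6; -1 3 -2) = Δ·Π!·Σ² = 11/1326  (sign -1)
I_A²/I_B² = (15/884)/(11/1326) = 45/22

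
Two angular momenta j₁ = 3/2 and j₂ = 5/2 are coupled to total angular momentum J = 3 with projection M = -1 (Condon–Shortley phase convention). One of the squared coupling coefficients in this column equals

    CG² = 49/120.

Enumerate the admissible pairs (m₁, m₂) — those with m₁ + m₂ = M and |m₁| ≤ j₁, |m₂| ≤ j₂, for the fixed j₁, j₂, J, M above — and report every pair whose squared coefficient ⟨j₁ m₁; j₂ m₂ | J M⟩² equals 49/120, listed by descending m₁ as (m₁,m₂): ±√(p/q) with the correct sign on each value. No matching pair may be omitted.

(1/2,-3/2): +√(49/120)

Admissible pairs with m₁+m₂ = M = -1: (-3/2,1/2), (-1/2,-1/2), (1/2,-3/2), (3/2,-5/2)
  (m₁,m₂)=(3/2,-5/2): CG² = 1/8, CG = +√(1/8)
  (m₁,m₂)=(1/2,-3/2): CG² = 49/120, CG = +√(49/120)   ← matches the target
  (m₁,m₂)=(-1/2,-1/2): CG² = 1/60, CG = −√(1/60)
  (m₁,m₂)=(-3/2,1/2): CG² = 9/20, CG = −√(9/20)
Pairs with CG² = 49/120: (1/2,-3/2): +√(49/120)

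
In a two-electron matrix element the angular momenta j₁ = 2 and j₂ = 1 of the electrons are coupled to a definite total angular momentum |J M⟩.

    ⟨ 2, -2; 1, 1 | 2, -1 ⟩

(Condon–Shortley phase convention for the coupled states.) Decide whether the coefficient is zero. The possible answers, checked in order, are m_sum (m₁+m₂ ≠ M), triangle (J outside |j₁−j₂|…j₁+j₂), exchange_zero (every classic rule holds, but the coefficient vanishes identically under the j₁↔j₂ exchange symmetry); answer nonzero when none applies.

m-sum: m₁+m₂ = -2+1 = -1, M = -1  ✓
triangle: |j₁−j₂| = 1 ≤ J = 2 ≤ j₁+j₂ = 3  ✓
exchange: j₁≠j₂ or m₁≠m₂ — the exchange symmetry imposes no constraint here
value check: CG = −√(1/3) = -0.577350 ≠ 0

nonzero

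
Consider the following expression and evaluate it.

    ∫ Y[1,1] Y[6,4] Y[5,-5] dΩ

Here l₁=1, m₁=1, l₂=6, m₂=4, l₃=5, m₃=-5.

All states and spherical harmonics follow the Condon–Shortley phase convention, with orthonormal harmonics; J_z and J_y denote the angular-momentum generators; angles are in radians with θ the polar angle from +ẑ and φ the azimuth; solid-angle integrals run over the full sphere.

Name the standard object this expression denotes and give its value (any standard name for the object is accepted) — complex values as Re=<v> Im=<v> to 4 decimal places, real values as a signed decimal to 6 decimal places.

Gaunt coefficient, +0.040859

This is a Gaunt coefficient — the integral of a triple product of spherical harmonics over the sphere.
m-sum 0 ✓  L=12 even ✓  5≤5≤7 ✓
Π(2lᵢ+1) = 3×13×11 = 429
triangle coeff Δ(1,6,5) = 1/858
Σ_t [1,1]: t=1:−1/14400 = -1/14400
(3j)²=6/143 [(1 6 5; 0 0 0)], sign=+1
Σ_t [0,0]: t=0:+1/7257600 = 1/7257600
(3j)²=1/858 [(1 6 5; 1 4 -5)], sign=+1
⇒ 4πI² = 3/143
I = (+1)√(3/143/(4π)) = 0.04085899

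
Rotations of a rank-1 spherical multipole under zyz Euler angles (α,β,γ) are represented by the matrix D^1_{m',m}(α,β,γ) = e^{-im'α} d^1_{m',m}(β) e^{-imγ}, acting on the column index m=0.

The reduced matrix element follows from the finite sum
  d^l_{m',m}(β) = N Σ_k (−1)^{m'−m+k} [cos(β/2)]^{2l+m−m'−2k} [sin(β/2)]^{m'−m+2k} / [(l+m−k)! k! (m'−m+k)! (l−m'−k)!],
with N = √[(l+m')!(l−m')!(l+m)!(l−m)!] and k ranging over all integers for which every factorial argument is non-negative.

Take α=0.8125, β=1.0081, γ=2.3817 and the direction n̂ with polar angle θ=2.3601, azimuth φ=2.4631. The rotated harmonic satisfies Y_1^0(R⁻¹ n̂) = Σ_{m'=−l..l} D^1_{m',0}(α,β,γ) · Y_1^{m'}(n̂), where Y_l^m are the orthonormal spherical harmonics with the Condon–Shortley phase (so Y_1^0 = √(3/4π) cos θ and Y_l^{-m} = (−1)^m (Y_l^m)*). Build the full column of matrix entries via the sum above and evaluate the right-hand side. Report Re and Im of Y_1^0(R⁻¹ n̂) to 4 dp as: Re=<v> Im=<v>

Need the full column D^1_{m',0} for m'=−1..1 at α=0.8125, β=1.0081, γ=2.3817.
cos(β/2)=0.875634, sin(β/2)=0.482976
d^1_{-1,0}: single k=1 term ⇒ +0.598085;  D = +0.411294+0.434215i
d^1_{0,0}: k∈[0..1] ⇒ +0.766734 -0.233266 = +0.533469;  D = +0.533469+0.000000i
d^1_{1,0}: single k=0 term ⇒ -0.598085;  D = -0.411294+0.434215i
Y_1^{m'}(θ=2.3601,φ=2.4631) and Σ D·Y over m':
  (+0.4113+0.4342i)·(-0.1894-0.1527i)  (+0.5335+0.0000i)·(-0.3468+0.0000i)  (-0.4113+0.4342i)·(+0.1894-0.1527i)
Y_1^0(R⁻¹ n̂) = -0.208234+0.000000i

Re=-0.2082 Im=0.0000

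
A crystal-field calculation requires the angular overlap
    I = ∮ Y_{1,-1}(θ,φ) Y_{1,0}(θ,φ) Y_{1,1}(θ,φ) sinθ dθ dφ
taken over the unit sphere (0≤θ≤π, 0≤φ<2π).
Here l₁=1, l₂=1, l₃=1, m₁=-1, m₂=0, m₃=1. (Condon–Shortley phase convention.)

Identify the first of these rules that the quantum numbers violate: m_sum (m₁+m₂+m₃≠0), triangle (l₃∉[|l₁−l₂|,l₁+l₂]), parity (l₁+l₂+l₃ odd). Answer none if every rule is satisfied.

m₁+m₂+m₃ = -1 + 0 + 1 = 0  ✓
triangle: |1−1|=0 ≤ l₃=1 ≤ 1+1=2  ✓
parity: l₁+l₂+l₃ = 3 is odd  ✗

parity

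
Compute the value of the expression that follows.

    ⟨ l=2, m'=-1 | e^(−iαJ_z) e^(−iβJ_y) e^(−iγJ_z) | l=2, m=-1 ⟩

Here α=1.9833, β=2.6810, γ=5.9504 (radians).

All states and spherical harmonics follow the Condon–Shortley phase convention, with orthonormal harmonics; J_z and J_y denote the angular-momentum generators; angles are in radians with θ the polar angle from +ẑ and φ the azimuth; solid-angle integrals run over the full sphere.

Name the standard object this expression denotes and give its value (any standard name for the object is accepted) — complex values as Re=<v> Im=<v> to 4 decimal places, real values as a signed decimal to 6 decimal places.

This is a Wigner D-matrix element — the rotation-matrix element ⟨l m'| R(α,β,γ) |l m⟩ in the angular-momentum basis.
First d^2_{-1,-1}(β=2.6810), then the phase factors e^{-i(-1)α} and e^{-i(-1)γ}:
With c≡cos(β/2)=0.228266 and s≡sin(β/2)=0.973599, N=[1·6·1·6]^{1/2}=6.000000
The bounds max(0,m−m')=0 and min(l+m,l−m')=1 give 2 terms
  k=0: (−1)^0·6.0000/(6)·0.2283^4·0.9736^0 = +0.002715
  k=1: (−1)^1·6.0000/(2)·0.2283^2·0.9736^2 = -0.148171
d^2_{-1,-1}(2.6810) = +0.002715 -0.148171 = -0.145456
Phases: e^{-i·(-1)·1.9833}=-0.400904+0.916120i, e^{-i·(-1)·5.9504}=+0.945136-0.326677i ⇒ D=+0.011583-0.144994i

Wigner D-matrix element, Re=0.0116 Im=-0.1450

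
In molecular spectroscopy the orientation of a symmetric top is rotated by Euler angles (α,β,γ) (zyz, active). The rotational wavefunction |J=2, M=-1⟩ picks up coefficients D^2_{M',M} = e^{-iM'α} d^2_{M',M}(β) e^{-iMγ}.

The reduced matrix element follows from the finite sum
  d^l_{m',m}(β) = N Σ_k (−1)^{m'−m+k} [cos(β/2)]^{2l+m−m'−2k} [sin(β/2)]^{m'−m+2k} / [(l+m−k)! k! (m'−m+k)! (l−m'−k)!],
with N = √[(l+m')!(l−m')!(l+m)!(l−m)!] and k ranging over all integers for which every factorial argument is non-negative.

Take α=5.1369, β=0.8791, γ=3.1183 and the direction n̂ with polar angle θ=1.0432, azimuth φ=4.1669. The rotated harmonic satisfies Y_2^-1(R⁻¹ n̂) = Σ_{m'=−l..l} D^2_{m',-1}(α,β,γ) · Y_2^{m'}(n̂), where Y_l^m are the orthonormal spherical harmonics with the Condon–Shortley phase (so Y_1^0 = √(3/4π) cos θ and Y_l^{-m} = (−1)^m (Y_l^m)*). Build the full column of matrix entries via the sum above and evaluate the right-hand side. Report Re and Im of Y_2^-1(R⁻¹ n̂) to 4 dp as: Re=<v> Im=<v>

Re=0.0321 Im=-0.3848

Need the full column D^2_{m',-1} for m'=−2..2 at α=5.1369, β=0.8791, γ=3.1183.
cos(β/2)=0.904943, sin(β/2)=0.425532
d^2_{-2,-1}: single k=1 term ⇒ +0.630705;  D = +0.427632+0.463595i
d^2_{-1,-1}: k∈[0..1] ⇒ +0.670634 -0.444866 = +0.225768;  D = -0.088171+0.207839i
d^2_{0,-1}: k∈[0..1] ⇒ -0.772453 +0.170803 = -0.601651;  D = +0.601487-0.014013i
d^2_{1,-1}: k∈[0..1] ⇒ +0.444866 -0.032789 = +0.412077;  D = -0.178424-0.371446i
d^2_{2,-1}: single k=0 term ⇒ -0.139460;  D = -0.089680+0.106801i
Y_2^{m'}(θ=1.0432,φ=4.1669) and Σ D·Y over m':
  (+0.4276+0.4636i)·(-0.1331-0.2558i)  (-0.0882+0.2078i)·(-0.1744+0.2873i)  (+0.6015-0.0140i)·(-0.0756+0.0000i)  (-0.1784-0.3714i)·(+0.1744+0.2873i)  (-0.0897+0.1068i)·(-0.1331+0.2558i)
Y_2^-1(R⁻¹ n̂) = +0.032097-0.384791i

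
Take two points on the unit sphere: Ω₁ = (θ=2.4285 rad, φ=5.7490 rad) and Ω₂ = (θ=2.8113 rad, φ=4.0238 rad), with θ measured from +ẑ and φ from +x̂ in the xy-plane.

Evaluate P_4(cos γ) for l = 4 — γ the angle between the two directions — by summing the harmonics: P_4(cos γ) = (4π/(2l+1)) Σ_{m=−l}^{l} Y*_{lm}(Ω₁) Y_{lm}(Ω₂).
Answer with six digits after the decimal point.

-0.422357

Term-by-term m-sum for l=4 (normalisation 4π/9 = 1.396263):
  m=-4: Y*=-0.043457-0.068408i  Y=-0.004533+0.001849i  product +0.000323+0.000230i
  m=-3: Y*=+0.008416+0.264895i  Y=-0.035543-0.019186i  product +0.004783-0.009577i
  m=-2: Y*=+0.207116-0.376947i  Y=-0.035637-0.181750i  product -0.075891-0.024210i
  m=-1: Y*=-0.202346+0.119698i  Y=+0.301006-0.365757i  product -0.017127+0.110039i
  m=+0: Y*=-0.286469-0.000000i  Y=+0.442172+0.000000i  product -0.126669-0.000000i
  m=+1: Y*=+0.202346+0.119698i  Y=-0.301006-0.365757i  product -0.017127-0.110039i
  m=+2: Y*=+0.207116+0.376947i  Y=-0.035637+0.181750i  product -0.075891+0.024210i
  m=+3: Y*=-0.008416+0.264895i  Y=+0.035543-0.019186i  product +0.004783+0.009577i
  m=+4: Y*=-0.043457+0.068408i  Y=-0.004533-0.001849i  product +0.000323-0.000230i
Σ over m = -0.302491+0.000000i; ×(4π/9) → -0.422357+0.000000i. Real part: -0.422357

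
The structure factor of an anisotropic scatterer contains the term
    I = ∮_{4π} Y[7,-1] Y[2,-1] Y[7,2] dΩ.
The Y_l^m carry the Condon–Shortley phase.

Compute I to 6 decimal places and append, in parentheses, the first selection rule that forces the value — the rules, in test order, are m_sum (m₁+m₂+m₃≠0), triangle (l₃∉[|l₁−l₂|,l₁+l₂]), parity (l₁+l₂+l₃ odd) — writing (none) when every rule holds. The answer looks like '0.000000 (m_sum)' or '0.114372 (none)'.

0.077064 (none)

Rules hold: Σm=0, L=16 even, 5≤7≤9.
N = 15·5·15 = 1125
Δ = 2!·12!·2!/17! = 1/185640
Racah Σ t=0..2: t=0:+1/2419200 t=1:−1/518400 t=2:+1/2419200 = -1/907200
⇒ 3j(7 2 7; 0 0 0)² = 56/3315, sgn +1
Racah Σ t=0..1: t=0:+1/1935360 t=1:−1/1209600 = -1/3225600
⇒ 3j(7 2 7; -1 -1 2)² = 243/61880, sgn +1
4πI² = N·(3j₀)²·(3jₘ)² = 3645/48841
I = +1·√(0.0746299/4π) = 0.07706400
No selection rule forces the value: the integral is nonzero (none).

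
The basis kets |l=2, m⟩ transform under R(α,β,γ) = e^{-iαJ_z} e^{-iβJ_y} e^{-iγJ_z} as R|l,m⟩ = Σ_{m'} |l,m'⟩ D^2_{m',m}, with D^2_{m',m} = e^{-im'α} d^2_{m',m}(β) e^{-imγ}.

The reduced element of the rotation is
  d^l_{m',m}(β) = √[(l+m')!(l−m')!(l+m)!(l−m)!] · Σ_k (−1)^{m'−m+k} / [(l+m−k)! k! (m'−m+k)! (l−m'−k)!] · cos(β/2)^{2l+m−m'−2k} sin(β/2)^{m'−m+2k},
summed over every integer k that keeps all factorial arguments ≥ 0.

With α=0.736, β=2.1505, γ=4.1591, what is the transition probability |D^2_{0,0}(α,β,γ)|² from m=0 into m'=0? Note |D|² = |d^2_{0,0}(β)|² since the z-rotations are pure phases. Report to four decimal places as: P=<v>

P=0.0025

First d^2_{0,0}(β=2.1505), then the phase factors e^{-i(0)α} and e^{-i(0)γ}:
Half-angle: c=0.475512, s=0.879709. N=√(2·2·2·2)=4.000000
Admissible k: 0..2 (factorial args all ≥0)
  k=0: (−1)^0·4.0000/(4)·0.4755^4·0.8797^0 = +0.051127
  k=1: (−1)^1·4.0000/(1)·0.4755^2·0.8797^2 = -0.699941
  k=2: (−1)^2·4.0000/(4)·0.4755^0·0.8797^4 = +0.598903
d^2_{0,0}(2.1505) = +0.051127 -0.699941 +0.598903 = -0.049912
|D^2_{0,0}|² = |d^2_{0,0}(β)|² = (-0.049912)² = 0.002491 (the z-rotation phases have unit modulus)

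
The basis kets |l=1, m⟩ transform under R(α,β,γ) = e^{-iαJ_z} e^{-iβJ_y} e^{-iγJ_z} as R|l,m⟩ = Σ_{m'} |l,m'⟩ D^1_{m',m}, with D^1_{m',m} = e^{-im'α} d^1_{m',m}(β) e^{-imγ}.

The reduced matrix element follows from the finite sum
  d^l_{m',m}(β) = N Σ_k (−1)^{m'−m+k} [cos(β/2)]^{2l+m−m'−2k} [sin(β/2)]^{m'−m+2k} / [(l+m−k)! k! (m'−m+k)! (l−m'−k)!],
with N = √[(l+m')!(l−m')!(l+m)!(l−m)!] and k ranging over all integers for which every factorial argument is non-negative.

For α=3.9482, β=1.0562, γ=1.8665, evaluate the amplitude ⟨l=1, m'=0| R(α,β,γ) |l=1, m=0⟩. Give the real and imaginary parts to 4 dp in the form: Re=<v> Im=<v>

Re=0.4922 Im=0.0000

First d^1_{0,0}(β=1.0562), then the phase factors e^{-i(0)α} and e^{-i(0)γ}:
Half-angle: c=0.863766, s=0.503893. N=√(1·1·1·1)=1.000000
k∈{0,1} keeps every argument non-negative
  k=0: (−1)^0·1.0000/(1)·0.8638^2·0.5039^0 = +0.746092
  k=1: (−1)^1·1.0000/(1)·0.8638^0·0.5039^2 = -0.253908
d^1_{0,0}(1.0562) = +0.746092 -0.253908 = +0.492183
Attach z-rotation phases: D = e^{-i(0)(3.9482)}·(+0.492183)·e^{-i(0)(1.8665)} = +0.492183+0.000000i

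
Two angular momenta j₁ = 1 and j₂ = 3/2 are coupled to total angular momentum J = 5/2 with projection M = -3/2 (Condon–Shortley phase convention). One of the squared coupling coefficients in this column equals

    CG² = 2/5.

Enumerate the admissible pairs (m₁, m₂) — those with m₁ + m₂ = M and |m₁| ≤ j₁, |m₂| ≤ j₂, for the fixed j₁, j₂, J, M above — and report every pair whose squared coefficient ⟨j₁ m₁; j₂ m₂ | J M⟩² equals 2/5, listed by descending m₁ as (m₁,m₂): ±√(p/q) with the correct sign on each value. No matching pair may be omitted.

Admissible pairs with m₁+m₂ = M = -3/2: (-1,-1/2), (0,-3/2)
  (m₁,m₂)=(0,-3/2): CG² = 2/5, CG = +√(2/5)   ← matches the target
  (m₁,m₂)=(-1,-1/2): CG² = 3/5, CG = +√(3/5)
Pairs with CG² = 2/5: (0,-3/2): +√(2/5)

(0,-3/2): +√(2/5)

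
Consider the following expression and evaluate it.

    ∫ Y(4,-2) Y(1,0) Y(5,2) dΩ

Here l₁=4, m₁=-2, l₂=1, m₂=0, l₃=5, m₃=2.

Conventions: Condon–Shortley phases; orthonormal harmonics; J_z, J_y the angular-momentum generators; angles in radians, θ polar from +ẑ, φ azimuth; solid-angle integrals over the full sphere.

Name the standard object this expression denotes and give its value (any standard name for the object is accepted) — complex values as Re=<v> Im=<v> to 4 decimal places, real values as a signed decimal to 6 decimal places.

Gaunt coefficient, +0.225034

This is a Gaunt coefficient — the integral of a triple product of spherical harmonics over the sphere.
Rules hold: Σm=0, L=10 even, 3≤5≤5.
N = 9·3·11 = 297
Δ = 0!·8!·2!/11! = 1/495
Racah Σ t=0..0: t=0:+1/576 = 1/576
⇒ 3j(4 1 5; 0 0 0)² = 5/99, sgn -1
Racah Σ t=0..0: t=0:+1/1440 = 1/1440
⇒ 3j(4 1 5; -2 0 2)² = 7/165, sgn -1
4πI² = N·(3j₀)²·(3jₘ)² = 7/11
I = +1·√(0.636364/4π) = 0.22503380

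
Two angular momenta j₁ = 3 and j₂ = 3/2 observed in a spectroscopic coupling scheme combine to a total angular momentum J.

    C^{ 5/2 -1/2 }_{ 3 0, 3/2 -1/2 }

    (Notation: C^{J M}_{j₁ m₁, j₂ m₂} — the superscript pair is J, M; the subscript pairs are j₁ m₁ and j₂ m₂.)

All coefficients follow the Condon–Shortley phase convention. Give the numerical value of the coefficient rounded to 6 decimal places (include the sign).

-0.414039

j₁+j₂−J=2  J+j₁−j₂=4  J−j₁+j₂=1  j₁+j₂+J+1=8
(j₁±m₁, j₂±m₂, J±M) = (3,3,1,2,2,3)
P² = 216/35
sum k=0..1:
  [0] +1/12 = 1/12
  [1] −1/4 = -1/4
S = -1/6
C² = P²·S² = 6/35 ; C = -0.414039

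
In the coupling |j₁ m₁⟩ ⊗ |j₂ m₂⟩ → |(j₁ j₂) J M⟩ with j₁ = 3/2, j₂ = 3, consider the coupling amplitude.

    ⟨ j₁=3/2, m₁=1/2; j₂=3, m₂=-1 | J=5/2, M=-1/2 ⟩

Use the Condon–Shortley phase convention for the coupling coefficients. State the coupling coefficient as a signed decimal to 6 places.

triangle: 2!×1!×4!/8! = 48/40320
(j±m)!: 2!×1!×2!×4!×2!×3! = 1152
prefactor² = (2J+1)×Δ×N² = 288/35
  k=0: +1/(0!×2!×1!×2!×0!×2!) = 1/8
  k=1: −1/(1!×1!×0!×1!×1!×3!) = -1/6
Σ = -1/24  ⇒  CG² = 288/35×(-1/24)² = 1/70
CG = −√(1/70) = -0.119523

−√(1/70) ≈ -0.119523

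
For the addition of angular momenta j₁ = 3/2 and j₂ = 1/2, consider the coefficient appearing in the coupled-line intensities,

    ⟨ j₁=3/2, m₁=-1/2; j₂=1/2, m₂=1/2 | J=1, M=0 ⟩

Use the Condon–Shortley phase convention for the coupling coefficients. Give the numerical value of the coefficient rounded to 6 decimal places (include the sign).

-0.707107

j₁+j₂−J=1  J+j₁−j₂=2  J−j₁+j₂=0  j₁+j₂+J+1=4
(j₁±m₁, j₂±m₂, J±M) = (1,2,1,0,1,1)
P² = 1/2
sum k=1..1:
  [1] −1/1 = -1
S = -1
C² = P²·S² = 1/2 ; C = -0.707107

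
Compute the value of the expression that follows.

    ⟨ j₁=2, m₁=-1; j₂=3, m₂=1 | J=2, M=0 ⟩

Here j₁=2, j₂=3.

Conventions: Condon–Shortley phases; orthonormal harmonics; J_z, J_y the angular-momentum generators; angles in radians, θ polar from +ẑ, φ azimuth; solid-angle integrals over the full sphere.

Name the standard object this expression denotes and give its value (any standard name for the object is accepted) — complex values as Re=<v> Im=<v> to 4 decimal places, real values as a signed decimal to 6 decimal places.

This is a Clebsch–Gordan (vector-coupling) coefficient.
j₁+j₂−J=3  J+j₁−j₂=1  J−j₁+j₂=3  j₁+j₂+J+1=8
(j₁±m₁, j₂±m₂, J±M) = (1,3,4,2,2,2)
P² = 36/7
sum k=2..3:
  [2] +1/4 = 1/4
  [3] −1/12 = -1/12
S = 1/6
C² = P²·S² = 1/7 ; C = +0.377964

Clebsch–Gordan coefficient, +√(1/7) ≈ +0.377964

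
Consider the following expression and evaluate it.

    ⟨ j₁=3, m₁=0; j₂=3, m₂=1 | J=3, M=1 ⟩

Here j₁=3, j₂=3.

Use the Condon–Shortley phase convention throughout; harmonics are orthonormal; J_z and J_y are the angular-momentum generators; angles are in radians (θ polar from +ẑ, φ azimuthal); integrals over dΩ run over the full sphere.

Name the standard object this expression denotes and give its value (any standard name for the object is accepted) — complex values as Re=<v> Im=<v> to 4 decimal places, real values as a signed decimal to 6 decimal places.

Clebsch–Gordan coefficient, +√(1/6) ≈ +0.408248

This is a Clebsch–Gordan (vector-coupling) coefficient.
triangle: 3!×3!×3!/10! = 216/3628800
(j±m)!: 3!×3!×4!×2!×4!×2! = 82944
prefactor² = (2J+1)×Δ×N² = 864/25
  k=1: −1/(1!×2!×2!×3!×1!×0!) = -1/24
  k=2: +1/(2!×1!×1!×2!×2!×1!) = 1/8
  k=3: −1/(3!×0!×0!×1!×3!×2!) = -1/72
Σ = 5/72  ⇒  CG² = 864/25×(5/72)² = 1/6
CG = +√(1/6) = +0.408248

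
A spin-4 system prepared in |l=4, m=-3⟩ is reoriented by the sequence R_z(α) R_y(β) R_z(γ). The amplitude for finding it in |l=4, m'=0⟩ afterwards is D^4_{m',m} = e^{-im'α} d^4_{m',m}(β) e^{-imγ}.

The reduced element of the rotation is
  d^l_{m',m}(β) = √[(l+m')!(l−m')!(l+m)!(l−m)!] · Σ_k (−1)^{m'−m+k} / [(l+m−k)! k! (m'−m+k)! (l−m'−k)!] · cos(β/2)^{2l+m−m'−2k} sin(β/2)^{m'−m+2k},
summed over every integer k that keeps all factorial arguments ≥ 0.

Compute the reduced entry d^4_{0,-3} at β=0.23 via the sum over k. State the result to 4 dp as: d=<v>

d^4_{0,-3}(β=0.2300) via the finite sum:
With c≡cos(β/2)=0.993395 and s≡sin(β/2)=0.114747, N=[24·24·1·5040]^{1/2}=1703.830978
The bounds max(0,m−m')=0 and min(l+m,l−m')=1 give 2 terms
  k=0: (−1)^3·1703.8310/(144)·0.9934^5·0.1147^3 = -0.017294
  k=1: (−1)^4·1703.8310/(144)·0.9934^3·0.1147^5 = +0.000231
d^4_{0,-3}(0.2300) = -0.017294 +0.000231 = -0.017063

d=-0.0171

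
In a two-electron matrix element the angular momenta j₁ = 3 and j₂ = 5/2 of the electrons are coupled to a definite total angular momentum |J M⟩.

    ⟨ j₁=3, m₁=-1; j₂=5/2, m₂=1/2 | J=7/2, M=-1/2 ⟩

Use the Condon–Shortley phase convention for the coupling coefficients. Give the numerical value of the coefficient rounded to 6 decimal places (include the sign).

j₁+j₂−J=2  J+j₁−j₂=4  J−j₁+j₂=3  j₁+j₂+J+1=10
(j₁±m₁, j₂±m₂, J±M) = (2,4,3,2,3,4)
P² = 9216/175
sum k=0..2:
  [0] +1/288 = 1/288
  [1] −1/12 = -1/12
  [2] +1/16 = 1/16
S = -5/288
C² = P²·S² = 1/63 ; C = -0.125988

−√(1/63) = -0.125988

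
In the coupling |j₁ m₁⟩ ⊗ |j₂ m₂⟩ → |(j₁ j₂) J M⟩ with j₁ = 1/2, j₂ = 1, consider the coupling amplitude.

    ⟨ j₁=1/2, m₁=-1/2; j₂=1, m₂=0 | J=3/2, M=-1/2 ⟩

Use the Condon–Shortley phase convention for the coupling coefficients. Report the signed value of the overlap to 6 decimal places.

+√(2/3) ≈ +0.816497

triangle: 0!×1!×2!/4! = 2/24
(j±m)!: 0!×1!×1!×1!×1!×2! = 2
prefactor² = (2J+1)×Δ×N² = 2/3
  k=0: +1/(0!×0!×1!×1!×0!×1!) = 1
Σ = 1  ⇒  CG² = 2/3×1² = 2/3
CG = +√(2/3) = +0.816497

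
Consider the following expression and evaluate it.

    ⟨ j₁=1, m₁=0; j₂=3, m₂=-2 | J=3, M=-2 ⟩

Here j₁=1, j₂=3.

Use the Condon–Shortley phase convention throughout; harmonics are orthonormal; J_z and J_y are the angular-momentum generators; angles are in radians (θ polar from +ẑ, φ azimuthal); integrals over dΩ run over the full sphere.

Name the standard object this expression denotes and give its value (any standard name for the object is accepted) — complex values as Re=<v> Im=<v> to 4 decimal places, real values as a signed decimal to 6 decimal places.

Clebsch–Gordan coefficient, +√(1/3) ≈ +0.577350

This is a Clebsch–Gordan (vector-coupling) coefficient.
j₁+j₂−J=1  J+j₁−j₂=1  J−j₁+j₂=5  j₁+j₂+J+1=8
(j₁±m₁, j₂±m₂, J±M) = (1,1,1,5,1,5)
P² = 300
sum k=0..1:
  [0] +1/24 = 1/24
  [1] −1/120 = -1/120
S = 1/30
C² = P²·S² = 1/3 ; C = +0.577350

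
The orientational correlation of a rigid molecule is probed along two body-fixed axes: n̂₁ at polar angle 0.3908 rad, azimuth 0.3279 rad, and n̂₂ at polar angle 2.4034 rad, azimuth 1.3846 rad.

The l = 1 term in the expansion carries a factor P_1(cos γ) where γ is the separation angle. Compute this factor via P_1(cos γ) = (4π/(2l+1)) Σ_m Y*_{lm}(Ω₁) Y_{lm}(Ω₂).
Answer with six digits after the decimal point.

Addition theorem: P_1(cos γ) = (4π/3) Σ_m Y*_{lm}(Ω₁) Y_{lm}(Ω₂), m = −1…1:
  m=-1: (0.124596, 0.042385) × (0.043041, -0.228482) = (0.015047, -0.026644)  (running Σ = (0.015047, -0.026644))
  m=0: (0.451764, -0.000000) × (-0.361412, 0.000000) = (-0.163273, 0.000000)  (running Σ = (-0.148226, -0.026644))
  m=1: (-0.124596, 0.042385) × (-0.043041, -0.228482) = (0.015047, 0.026644)  (running Σ = (-0.133179, 0.000000))
Total Σ_m = (-0.133179, 0.000000). Multiply by 4.188790: (-0.557859, 0.000000). P_1(cos γ) = -0.557859

-0.557859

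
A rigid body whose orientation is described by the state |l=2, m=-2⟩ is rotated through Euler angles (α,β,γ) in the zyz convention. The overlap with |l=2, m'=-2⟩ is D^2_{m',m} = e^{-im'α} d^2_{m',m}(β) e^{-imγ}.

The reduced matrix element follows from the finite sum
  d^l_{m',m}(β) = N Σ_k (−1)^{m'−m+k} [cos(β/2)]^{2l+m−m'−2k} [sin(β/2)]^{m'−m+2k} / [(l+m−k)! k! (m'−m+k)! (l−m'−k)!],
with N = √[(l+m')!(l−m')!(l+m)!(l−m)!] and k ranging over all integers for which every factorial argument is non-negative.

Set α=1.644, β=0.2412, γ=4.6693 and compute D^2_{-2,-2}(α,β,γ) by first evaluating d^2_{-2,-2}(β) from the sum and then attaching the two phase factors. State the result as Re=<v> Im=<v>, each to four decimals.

Re=0.9695 Im=0.0585

D^2_{-2,-2}(1.6440,0.2412,4.6693) = e^{-i·-2·1.6440}·d^2_{-2,-2}(0.2412)·e^{-i·-2·4.6693}. Compute d first:
Half-angle: c=0.992737, s=0.120308. N=√(1·24·1·24)=24.000000
k∈{0} keeps every argument non-negative
  k=0: (−1)^0·24.0000/(24)·0.9927^4·0.1203^0 = +0.971262
d^2_{-2,-2}(0.2412) = +0.971262
D = (-0.989302-0.145885i)·(+0.971262)·(-0.996289+0.086071i) = +0.969500+0.058463i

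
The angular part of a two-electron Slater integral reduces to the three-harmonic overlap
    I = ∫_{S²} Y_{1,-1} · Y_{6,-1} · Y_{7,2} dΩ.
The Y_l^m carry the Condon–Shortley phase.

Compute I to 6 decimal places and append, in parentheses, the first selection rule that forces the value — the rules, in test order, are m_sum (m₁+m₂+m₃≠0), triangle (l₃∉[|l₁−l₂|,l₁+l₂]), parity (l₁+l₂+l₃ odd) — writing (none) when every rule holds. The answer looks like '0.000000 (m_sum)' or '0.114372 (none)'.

0.209937 (none)

Rules hold: Σm=0, L=14 even, 5≤7≤7.
N = 3·13·15 = 585
Δ = 0!·2!·12!/15! = 1/1365
Racah Σ t=0..0: t=0:+1/518400 = 1/518400
⇒ 3j(1 6 7; 0 0 0)² = 7/195, sgn -1
Racah Σ t=0..0: t=0:+1/1209600 = 1/1209600
⇒ 3j(1 6 7; -1 -1 2)² = 12/455, sgn -1
4πI² = N·(3j₀)²·(3jₘ)² = 36/65
I = +1·√(0.553846/4π) = 0.20993732
No selection rule forces the value: the integral is nonzero (none).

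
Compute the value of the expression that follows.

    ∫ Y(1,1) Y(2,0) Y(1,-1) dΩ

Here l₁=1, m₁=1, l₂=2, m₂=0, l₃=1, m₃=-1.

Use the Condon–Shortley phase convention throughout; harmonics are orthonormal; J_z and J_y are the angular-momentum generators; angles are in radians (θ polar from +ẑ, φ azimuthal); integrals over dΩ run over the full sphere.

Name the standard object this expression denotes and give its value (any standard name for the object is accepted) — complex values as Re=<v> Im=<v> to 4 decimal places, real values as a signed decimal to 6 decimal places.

Gaunt coefficient, +0.126157

This is a Gaunt coefficient — the integral of a triple product of spherical harmonics over the sphere.
Checks pass: Σm=0; 4 even; l₃=1∈[1,3].
(2·1+1)(2·2+1)(2·1+1) = 45
Δ: 2! 0! 2! / 5! → 1/30
sum: t=1:−1/1 = -1/1
3j²(1 2 1; 0 0 0) = Δ·Π!·Σ² = 2/15  (sign +1)
sum: t=0:+1/4 = 1/4
3j²(1 2 1; 1 0 -1) = Δ·Π!·Σ² = 1/30  (sign +1)
combine: 4πI² = 45·2/15·1/30 = 1/5
take √, sign +1: I = 0.12615663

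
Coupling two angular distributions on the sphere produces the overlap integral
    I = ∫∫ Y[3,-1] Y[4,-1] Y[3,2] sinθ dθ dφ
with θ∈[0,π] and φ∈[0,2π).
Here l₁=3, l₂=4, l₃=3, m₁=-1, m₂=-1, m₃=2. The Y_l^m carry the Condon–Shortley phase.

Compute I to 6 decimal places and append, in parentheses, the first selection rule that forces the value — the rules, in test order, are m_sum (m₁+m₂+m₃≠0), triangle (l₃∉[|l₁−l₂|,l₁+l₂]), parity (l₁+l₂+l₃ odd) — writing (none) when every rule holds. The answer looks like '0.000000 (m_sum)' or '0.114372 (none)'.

0.145070 (none)

Rules hold: Σm=0, L=10 even, 1≤3≤7.
N = 7·9·7 = 441
Δ = 4!·2!·4!/11! = 1/34650
Racah Σ t=1..3: t=1:−1/72 t=2:+1/16 t=3:−1/72 = 5/144
⇒ 3j(3 4 3; 0 0 0)² = 2/77, sgn -1
Racah Σ t=2..3: t=2:+1/48 t=3:−1/144 = 1/72
⇒ 3j(3 4 3; -1 -1 2)² = 16/693, sgn -1
4πI² = N·(3j₀)²·(3jₘ)² = 32/121
I = +1·√(0.264463/4π) = 0.14506992
No selection rule forces the value: the integral is nonzero (none).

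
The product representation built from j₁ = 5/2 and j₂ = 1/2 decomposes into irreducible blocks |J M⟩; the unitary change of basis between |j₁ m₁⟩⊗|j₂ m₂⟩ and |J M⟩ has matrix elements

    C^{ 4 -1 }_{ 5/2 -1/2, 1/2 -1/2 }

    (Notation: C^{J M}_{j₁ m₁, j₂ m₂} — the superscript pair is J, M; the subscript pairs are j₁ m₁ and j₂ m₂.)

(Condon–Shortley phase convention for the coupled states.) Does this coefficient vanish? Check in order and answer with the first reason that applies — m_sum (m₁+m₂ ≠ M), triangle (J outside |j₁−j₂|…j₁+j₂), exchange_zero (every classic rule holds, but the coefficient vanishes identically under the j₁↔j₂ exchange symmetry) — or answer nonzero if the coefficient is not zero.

m-sum: m₁+m₂ = -1/2+(-1/2) = -1, M = -1  ✓
triangle: need |j₁−j₂| ≤ J ≤ j₁+j₂, i.e. J ∈ [2, 3]; J = 4 is outside ✗ ⇒ coefficient is 0

triangle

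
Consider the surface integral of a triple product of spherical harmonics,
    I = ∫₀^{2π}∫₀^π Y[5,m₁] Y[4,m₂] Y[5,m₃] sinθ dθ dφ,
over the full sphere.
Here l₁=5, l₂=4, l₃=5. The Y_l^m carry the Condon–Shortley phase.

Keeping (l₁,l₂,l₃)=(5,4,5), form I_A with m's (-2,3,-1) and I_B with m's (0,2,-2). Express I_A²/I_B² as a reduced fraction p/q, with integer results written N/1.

Shared (l₁,l₂,l₃)=(5,4,5): N and (l;000)² cancel in I_A²/I_B².
A: Δ = 4!·6!·4!/15! = 1/3153150; Racah Σ t=3..4: t=3:−1/6912 t=4:+1/5184 = 1/20736; ⇒ 3j(5 4 5; -2 3 -1)² = 5/2574, sgn +1
B: Δ = 4!·6!·4!/15! = 1/3153150; Racah Σ t=2..4: t=2:+1/3456 t=3:−1/1728 t=4:+1/11520 = -7/34560; ⇒ 3j(5 4 5; 0 2 -2)² = 7/858, sgn +1
I_A²/I_B² = (5/2574)/(7/858) = 5/21

5/21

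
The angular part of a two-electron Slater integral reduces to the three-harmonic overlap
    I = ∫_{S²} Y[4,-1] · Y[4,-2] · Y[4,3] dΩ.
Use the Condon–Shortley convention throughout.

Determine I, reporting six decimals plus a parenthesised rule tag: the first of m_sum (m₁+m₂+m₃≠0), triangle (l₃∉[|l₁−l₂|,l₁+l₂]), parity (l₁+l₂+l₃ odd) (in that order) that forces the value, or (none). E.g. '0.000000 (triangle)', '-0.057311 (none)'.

Rules hold: Σm=0, L=12 even, 0≤4≤8.
N = 9·9·9 = 729
Δ = 4!·4!·4!/13! = 1/450450
Racah Σ t=0..4: t=0:+1/13824 t=1:−1/216 t=2:+1/64 t=3:−1/216 t=4:+1/13824 = 5/768
⇒ 3j(4 4 4; 0 0 0)² = 18/1001, sgn +1
Racah Σ t=1..2: t=1:−1/864 t=2:+1/576 = 1/1728
⇒ 3j(4 4 4; -1 -2 3)² = 5/1287, sgn -1
4πI² = N·(3j₀)²·(3jₘ)² = 7290/143143
I = -1·√(0.0509281/4π) = -0.06366105
No selection rule forces the value: the integral is nonzero (none).

-0.063661 (none)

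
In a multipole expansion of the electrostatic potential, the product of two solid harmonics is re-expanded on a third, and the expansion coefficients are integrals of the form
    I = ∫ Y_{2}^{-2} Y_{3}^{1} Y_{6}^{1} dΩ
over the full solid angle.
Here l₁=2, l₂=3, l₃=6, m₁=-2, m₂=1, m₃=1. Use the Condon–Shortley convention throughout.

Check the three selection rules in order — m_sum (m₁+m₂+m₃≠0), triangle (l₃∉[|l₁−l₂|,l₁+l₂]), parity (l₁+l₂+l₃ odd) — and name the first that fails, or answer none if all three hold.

m₁+m₂+m₃ = -2 + 1 + 1 = 0  ✓
triangle: need |l₁−l₂| ≤ l₃ ≤ l₁+l₂ = [1,5]; l₃=6 is outside  ✗
parity: l₁+l₂+l₃ = 11 is odd

triangle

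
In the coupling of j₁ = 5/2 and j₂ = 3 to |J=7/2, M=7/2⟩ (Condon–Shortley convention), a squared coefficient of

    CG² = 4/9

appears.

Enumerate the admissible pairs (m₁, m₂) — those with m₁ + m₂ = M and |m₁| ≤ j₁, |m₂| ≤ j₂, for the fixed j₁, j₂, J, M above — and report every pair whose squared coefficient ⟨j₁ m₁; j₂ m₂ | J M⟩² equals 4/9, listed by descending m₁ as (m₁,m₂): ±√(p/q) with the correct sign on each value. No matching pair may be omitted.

Admissible pairs with m₁+m₂ = M = 7/2: (1/2,3), (3/2,2), (5/2,1)
  (m₁,m₂)=(5/2,1): CG² = 2/9, CG = +√(2/9)
  (m₁,m₂)=(3/2,2): CG² = 4/9, CG = −√(4/9)   ← matches the target
  (m₁,m₂)=(1/2,3): CG² = 1/3, CG = +√(1/3)
Pairs with CG² = 4/9: (3/2,2): −√(4/9)

(3/2,2): −√(4/9)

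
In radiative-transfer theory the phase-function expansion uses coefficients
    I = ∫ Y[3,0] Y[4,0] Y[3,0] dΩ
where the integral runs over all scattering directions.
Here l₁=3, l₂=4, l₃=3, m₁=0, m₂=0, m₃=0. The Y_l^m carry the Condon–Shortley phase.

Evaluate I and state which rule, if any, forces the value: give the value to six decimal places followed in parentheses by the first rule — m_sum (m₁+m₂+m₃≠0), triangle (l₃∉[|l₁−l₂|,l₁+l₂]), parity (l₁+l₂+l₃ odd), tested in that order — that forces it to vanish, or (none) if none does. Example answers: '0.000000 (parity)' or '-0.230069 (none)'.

m-sum 0 ✓  L=10 even ✓  1≤3≤7 ✓
Π(2lᵢ+1) = 7×9×7 = 441
triangle coeff Δ(3,4,3) = 1/34650
Σ_t [1,3]: t=1:−1/72 t=2:+1/16 t=3:−1/72 = 5/144
(3j)²=2/77 [(3 4 3; 0 0 0)], sign=-1
(m-triple is (0,0,0) — same symbol as above.)
⇒ 4πI² = 36/121
I = (+1)√(36/121/(4π)) = 0.15386989
No selection rule forces the value: the integral is nonzero (none).

0.153870 (none)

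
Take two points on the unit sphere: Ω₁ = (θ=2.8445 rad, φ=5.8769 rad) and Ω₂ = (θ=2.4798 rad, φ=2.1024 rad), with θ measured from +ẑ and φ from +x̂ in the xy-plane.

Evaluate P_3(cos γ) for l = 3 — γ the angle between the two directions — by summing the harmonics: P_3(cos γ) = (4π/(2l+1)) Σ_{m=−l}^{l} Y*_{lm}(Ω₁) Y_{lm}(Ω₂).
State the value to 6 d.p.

-0.348478

Expand P_3 via completeness: Σ_{m} conj(Y_{3,m}) at Ω₁ times Y_{3,m} at Ω₂ —
  m=-3: (+0.003608-0.009825i) × (+0.096800-0.002325i) = +0.000326-0.000959i  (running Σ = +0.000326-0.000959i)
  m=-2: (-0.057586+0.060804i) × (+0.147997-0.266086i) = +0.007656+0.024322i  (running Σ = +0.007983+0.023362i)
  m=-1: (+0.310388-0.133536i) × (-0.212603-0.361524i) = -0.114266-0.083823i  (running Σ = -0.106283-0.060461i)
  m=0: (-0.560760-0.000000i) × (-0.032899+0.000000i) = +0.018449+0.000000i  (running Σ = -0.087834-0.060461i)
  m=1: (-0.310388-0.133536i) × (+0.212603-0.361524i) = -0.114266+0.083823i  (running Σ = -0.202100+0.023362i)
  m=2: (-0.057586-0.060804i) × (+0.147997+0.266086i) = +0.007656-0.024322i  (running Σ = -0.194443-0.000959i)
  m=3: (-0.003608-0.009825i) × (-0.096800-0.002325i) = +0.000326+0.000959i  (running Σ = -0.194117-0.000000i)
Accumulated sum -0.194117-0.000000i; after 4π/(2l+1) scaling, -0.348478-0.000000i ⇒ P_3 = -0.348478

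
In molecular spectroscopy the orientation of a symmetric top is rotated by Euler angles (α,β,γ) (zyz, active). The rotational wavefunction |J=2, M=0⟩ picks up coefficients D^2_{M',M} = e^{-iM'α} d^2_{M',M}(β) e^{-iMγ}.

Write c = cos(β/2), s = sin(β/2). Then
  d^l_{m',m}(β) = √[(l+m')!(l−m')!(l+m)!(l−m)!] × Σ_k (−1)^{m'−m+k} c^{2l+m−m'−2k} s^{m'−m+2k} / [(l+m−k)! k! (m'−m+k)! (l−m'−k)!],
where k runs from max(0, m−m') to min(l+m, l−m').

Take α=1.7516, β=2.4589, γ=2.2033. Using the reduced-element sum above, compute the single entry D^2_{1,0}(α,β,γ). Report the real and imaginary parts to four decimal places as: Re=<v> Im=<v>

Re=-0.1078 Im=-0.5897

Split into d^2_{1,0}(β=2.4589) × two z-phases.
Half-angle: c=0.334756, s=0.942305. N=√(6·1·2·2)=4.898979
Admissible k: 0..1 (factorial args all ≥0)
  k=0: (−1)^1·4.8990/(2)·0.3348^3·0.9423^1 = -0.086587
  k=1: (−1)^2·4.8990/(2)·0.3348^1·0.9423^3 = +0.686086
d^2_{1,0}(2.4589) = -0.086587 +0.686086 = +0.599499
Attach z-rotation phases: D = e^{-i(1)(1.7516)}·(+0.599499)·e^{-i(0)(2.2033)} = -0.107802-0.589727i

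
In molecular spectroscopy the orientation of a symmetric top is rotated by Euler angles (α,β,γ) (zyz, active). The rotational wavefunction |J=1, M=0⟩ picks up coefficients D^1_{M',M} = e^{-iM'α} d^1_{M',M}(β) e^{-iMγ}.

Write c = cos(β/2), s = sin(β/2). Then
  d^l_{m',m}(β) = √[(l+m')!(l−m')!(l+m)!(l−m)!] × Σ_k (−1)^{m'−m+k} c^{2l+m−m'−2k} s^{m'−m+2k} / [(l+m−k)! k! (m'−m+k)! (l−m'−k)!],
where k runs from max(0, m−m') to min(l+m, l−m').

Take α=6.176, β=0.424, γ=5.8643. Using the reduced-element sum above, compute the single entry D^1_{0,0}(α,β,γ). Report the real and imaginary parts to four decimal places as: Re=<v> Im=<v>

Re=0.9115 Im=0.0000

Split into d^1_{0,0}(β=0.4240) × two z-phases.
c=cos(0.424000/2)=0.977612, s=sin(0.424000/2)=0.210416; N=√[1·1·1·1]=1.000000
k: max(0,(0)−(0))=0 … min(1+(0),1−(0))=1
  k=0: (−1)^0·1.0000/(1)·0.9776^2·0.2104^0 = +0.955725
  k=1: (−1)^1·1.0000/(1)·0.9776^0·0.2104^2 = -0.044275
d^1_{0,0}(0.4240) = +0.955725 -0.044275 = +0.911451
Phases: e^{-i·(0)·6.1760}=+1.000000+0.000000i, e^{-i·(0)·5.8643}=+1.000000+0.000000i ⇒ D=+0.911451+0.000000i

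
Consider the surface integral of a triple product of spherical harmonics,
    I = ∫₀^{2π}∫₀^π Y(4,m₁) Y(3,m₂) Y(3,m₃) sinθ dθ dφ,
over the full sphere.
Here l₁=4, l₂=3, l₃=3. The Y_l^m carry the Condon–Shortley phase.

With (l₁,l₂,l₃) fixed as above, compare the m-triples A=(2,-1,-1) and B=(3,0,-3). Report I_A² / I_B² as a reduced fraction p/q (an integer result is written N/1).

40/63

Same 4,3,3: normalisation and zero-m 3j drop out of the ratio.
A: Δ: 4! 4! 2! / 11! → 1/34650; sum: t=0:+1/192 t=1:−1/36 t=2:+1/192 = -5/288; 3j²(4 3 3; 2 -1 -1) = Δ·Π!·Σ² = 20/693  (sign -1)
B: Δ: 4! 4! 2! / 11! → 1/34650; sum: t=1:−1/288 = -1/288; 3j²(4 3 3; 3 0 -3) = Δ·Π!·Σ² = 1/22  (sign -1)
I_A²/I_B² = (20/693)/(1/22) = 40/63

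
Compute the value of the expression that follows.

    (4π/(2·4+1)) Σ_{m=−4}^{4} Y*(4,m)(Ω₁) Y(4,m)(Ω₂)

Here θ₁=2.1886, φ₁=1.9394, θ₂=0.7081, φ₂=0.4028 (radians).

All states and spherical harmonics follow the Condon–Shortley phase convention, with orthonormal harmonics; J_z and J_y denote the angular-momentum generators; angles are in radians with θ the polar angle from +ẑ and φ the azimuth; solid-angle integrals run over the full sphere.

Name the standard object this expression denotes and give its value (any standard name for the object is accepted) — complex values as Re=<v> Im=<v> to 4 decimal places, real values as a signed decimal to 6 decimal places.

This sum is the spherical-harmonic addition theorem: it equals the Legendre polynomial P_l(cos γ) of the angle γ between the two directions.
Summing Y*_{l m}(θ₁,φ₁)·Y_{l m}(θ₂,φ₂) over m ∈ [−4, 4]; prefactor 4π/(2·4+1) = 1.396263:
  [-4]  conj(Y_{4,-4})(Ω₁) = 0.01880 + 0.19448j ; Y_{4,-4}(Ω₂) = -0.00320 - 0.07912j ; Δ = 0.01533 - 0.00211j
  [-3]  conj(Y_{4,-3})(Ω₁) = -0.35101 + 0.17609j ; Y_{4,-3}(Ω₂) = 0.09273 - 0.24459j ; Δ = 0.01052 + 0.10218j
  [-2]  conj(Y_{4,-2})(Ω₁) = -0.22195 - 0.20152j ; Y_{4,-2}(Ω₂) = 0.29787 - 0.31016j ; Δ = -0.12862 + 0.00881j
  [-1]  conj(Y_{4,-1})(Ω₁) = -0.05242 + 0.13572j ; Y_{4,-1}(Ω₂) = 0.22339 - 0.09519j ; Δ = 0.00121 + 0.03531j
  [+0]  conj(Y_{4,0})(Ω₁) = -0.33064 + 0.00000j ; Y_{4,0}(Ω₂) = -0.28113 + 0.00000j ; Δ = 0.09295 + 0.00000j
  [+1]  conj(Y_{4,1})(Ω₁) = 0.05242 + 0.13572j ; Y_{4,1}(Ω₂) = -0.22339 - 0.09519j ; Δ = 0.00121 - 0.03531j
  [+2]  conj(Y_{4,2})(Ω₁) = -0.22195 + 0.20152j ; Y_{4,2}(Ω₂) = 0.29787 + 0.31016j ; Δ = -0.12862 - 0.00881j
  [+3]  conj(Y_{4,3})(Ω₁) = 0.35101 + 0.17609j ; Y_{4,3}(Ω₂) = -0.09273 - 0.24459j ; Δ = 0.01052 - 0.10218j
  [+4]  conj(Y_{4,4})(Ω₁) = 0.01880 - 0.19448j ; Y_{4,4}(Ω₂) = -0.00320 + 0.07912j ; Δ = 0.01533 + 0.00211j
Σ over m = -0.11017 - 0.00000j; ×(4π/9) → -0.15382 - 0.00000j. Real part: -0.153823

Legendre polynomial (addition theorem), -0.153823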